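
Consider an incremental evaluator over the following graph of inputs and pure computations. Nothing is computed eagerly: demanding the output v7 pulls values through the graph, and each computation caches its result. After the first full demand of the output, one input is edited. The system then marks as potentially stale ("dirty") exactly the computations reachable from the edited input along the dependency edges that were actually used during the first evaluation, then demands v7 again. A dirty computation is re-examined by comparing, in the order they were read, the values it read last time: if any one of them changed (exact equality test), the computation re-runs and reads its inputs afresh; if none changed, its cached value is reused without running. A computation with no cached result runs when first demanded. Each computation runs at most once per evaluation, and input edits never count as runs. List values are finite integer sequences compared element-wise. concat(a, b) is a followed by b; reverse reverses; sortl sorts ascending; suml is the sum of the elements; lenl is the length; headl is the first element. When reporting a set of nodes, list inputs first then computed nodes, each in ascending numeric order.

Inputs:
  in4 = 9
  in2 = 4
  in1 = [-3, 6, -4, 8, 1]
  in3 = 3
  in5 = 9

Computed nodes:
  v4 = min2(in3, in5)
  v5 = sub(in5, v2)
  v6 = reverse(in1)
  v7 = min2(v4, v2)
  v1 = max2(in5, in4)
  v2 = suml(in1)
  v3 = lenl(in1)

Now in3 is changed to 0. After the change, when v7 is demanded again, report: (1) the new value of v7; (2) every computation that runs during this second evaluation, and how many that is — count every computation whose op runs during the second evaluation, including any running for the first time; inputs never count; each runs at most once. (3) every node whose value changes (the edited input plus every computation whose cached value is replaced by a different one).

v7 now evaluates to 0.
Run set: v4, v7 (2 run).
Changed values: in3, v4, v7.

Initial pass — values computed on the first demand:
  v2 = suml([-3, 6, -4, 8, 1]) = 8
  v4 = min2(3, 9) = 3
  v7 = min2(3, 8) = 3

Second demand — change propagation:
  v4: re-runs because in3 3->0; new result 0.
  v7: re-runs because v4 3->0; new result 0.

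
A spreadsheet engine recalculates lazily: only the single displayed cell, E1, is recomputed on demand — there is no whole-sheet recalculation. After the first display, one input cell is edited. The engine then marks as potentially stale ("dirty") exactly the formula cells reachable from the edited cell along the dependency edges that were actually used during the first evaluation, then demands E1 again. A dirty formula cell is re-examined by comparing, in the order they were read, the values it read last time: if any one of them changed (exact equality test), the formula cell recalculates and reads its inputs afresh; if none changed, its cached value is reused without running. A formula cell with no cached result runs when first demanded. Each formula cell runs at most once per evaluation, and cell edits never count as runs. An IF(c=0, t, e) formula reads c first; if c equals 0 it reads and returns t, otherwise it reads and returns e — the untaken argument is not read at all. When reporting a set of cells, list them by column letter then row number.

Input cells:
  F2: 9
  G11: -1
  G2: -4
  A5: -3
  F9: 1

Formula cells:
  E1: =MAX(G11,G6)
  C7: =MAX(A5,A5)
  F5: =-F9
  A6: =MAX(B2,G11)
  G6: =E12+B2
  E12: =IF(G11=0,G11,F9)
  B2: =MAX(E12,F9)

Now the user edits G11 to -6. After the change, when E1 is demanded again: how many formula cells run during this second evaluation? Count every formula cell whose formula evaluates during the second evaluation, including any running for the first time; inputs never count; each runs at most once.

First evaluation (everything demanded from the output):
  E12 = IF(G11=0: G11=-1 -> else branch F9) = 1
  B2 = MAX(1, 1) = 1
  G6 = 1 + 1 = 2
  E1 = MAX(-1, 2) = 2

Propagation after the edit:
  E12: runs — G11 -1->-6; result 1 (same value as before).
  B2: checked — values it read are unchanged (E12 unchanged, F9 unchanged); reused cached 1 without running.
  G6: checked — values it read are unchanged (E12 unchanged, B2 unchanged); reused cached 2 without running.
  E1: runs — G11 -1->-6; result 2 (same value as before).

Key observation: the cutoff stops propagation at B2 — its inputs' values are unchanged, so it reuses its cache.

Formula cells that run: E1, E12 — 2 in total.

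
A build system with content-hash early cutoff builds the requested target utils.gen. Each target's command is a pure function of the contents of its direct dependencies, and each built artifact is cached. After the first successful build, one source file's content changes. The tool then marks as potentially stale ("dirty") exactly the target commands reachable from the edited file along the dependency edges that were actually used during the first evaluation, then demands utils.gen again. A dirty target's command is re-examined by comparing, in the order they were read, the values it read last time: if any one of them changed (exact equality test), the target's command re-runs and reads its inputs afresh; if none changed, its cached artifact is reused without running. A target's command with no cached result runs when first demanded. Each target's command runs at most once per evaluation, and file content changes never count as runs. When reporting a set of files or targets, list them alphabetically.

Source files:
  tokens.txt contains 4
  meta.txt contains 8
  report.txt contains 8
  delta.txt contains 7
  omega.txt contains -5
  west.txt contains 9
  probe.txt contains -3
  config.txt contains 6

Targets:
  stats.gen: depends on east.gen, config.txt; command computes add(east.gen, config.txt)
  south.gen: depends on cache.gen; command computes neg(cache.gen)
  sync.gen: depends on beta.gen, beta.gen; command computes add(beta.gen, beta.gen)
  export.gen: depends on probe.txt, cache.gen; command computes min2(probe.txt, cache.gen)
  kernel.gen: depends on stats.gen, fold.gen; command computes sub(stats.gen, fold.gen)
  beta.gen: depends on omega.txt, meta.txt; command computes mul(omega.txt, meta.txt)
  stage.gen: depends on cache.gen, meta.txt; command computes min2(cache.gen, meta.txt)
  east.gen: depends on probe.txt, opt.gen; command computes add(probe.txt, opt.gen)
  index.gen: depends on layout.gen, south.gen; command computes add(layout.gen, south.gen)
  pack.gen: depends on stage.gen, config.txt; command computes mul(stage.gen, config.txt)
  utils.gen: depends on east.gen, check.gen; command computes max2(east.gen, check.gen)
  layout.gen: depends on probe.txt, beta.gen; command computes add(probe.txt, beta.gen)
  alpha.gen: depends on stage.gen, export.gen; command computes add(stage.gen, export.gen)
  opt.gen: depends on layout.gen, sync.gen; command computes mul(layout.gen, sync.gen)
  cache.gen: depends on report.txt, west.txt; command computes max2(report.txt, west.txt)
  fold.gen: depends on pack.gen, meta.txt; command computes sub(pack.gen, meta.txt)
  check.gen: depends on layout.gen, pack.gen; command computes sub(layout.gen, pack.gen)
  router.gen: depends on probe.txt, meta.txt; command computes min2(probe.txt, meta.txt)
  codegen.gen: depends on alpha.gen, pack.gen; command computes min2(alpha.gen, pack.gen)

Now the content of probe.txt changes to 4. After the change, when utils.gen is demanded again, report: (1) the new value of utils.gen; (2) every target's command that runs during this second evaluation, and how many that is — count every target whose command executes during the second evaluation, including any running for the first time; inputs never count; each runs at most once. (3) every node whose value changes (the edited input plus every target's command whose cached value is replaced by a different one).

New value of utils.gen: 2884.
Target commands that run: check.gen, east.gen, layout.gen, opt.gen, utils.gen — 5 in total.
Values that change: check.gen, east.gen, layout.gen, opt.gen, probe.txt, utils.gen.

First evaluation (everything demanded from the output):
  beta.gen = mul(-5, 8) = -40
  cache.gen = max2(8, 9) = 9
  layout.gen = add(-3, -40) = -43
  stage.gen = min2(9, 8) = 8
  pack.gen = mul(8, 6) = 48
  check.gen = sub(-43, 48) = -91
  sync.gen = add(-40, -40) = -80
  opt.gen = mul(-43, -80) = 3440
  east.gen = add(-3, 3440) = 3437
  utils.gen = max2(3437, -91) = 3437

Propagation after the edit:
  layout.gen: runs — probe.txt -3->4; result -36.
  check.gen: runs — layout.gen -43->-36; result -84.
  opt.gen: runs — layout.gen -43->-36; result 2880.
  east.gen: runs — probe.txt -3->4; opt.gen 3440->2880; result 2884.
  utils.gen: runs — east.gen 3437->2884; check.gen -91->-84; result 2884.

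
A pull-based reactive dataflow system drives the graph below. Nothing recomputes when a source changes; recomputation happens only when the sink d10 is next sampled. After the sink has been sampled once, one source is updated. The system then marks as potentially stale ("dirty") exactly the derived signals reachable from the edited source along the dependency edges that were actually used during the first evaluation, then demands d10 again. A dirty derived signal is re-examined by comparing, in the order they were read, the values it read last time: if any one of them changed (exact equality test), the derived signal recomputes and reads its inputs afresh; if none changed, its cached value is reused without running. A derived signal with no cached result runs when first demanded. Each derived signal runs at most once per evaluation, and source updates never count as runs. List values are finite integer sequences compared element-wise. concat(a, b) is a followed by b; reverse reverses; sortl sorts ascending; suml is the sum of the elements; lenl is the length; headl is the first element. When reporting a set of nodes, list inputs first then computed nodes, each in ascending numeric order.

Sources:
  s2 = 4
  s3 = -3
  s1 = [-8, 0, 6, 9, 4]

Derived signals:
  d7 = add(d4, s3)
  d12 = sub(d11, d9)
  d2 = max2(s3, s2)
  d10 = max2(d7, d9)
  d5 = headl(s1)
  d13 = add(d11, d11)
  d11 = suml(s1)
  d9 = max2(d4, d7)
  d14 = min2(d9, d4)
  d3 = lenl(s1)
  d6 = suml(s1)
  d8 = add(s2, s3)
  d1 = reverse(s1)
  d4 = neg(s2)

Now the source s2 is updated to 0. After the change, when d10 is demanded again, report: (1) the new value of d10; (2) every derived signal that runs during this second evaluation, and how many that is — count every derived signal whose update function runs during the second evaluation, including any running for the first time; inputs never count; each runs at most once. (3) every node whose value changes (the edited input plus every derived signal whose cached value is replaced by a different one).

New value of d10: 0.
Derived signals that run: d4, d7, d9, d10 — 4 in total.
Values that change: s2, d4, d7, d9, d10.

First evaluation (everything demanded from the output):
  d4 = neg(4) = -4
  d7 = add(-4, -3) = -7
  d9 = max2(-4, -7) = -4
  d10 = max2(-7, -4) = -4

Propagation after the edit:
  d4: runs — s2 4->0; result 0.
  d7: runs — d4 -4->0; result -3.
  d9: runs — d4 -4->0; d7 -7->-3; result 0.
  d10: runs — d7 -7->-3; d9 -4->0; result 0.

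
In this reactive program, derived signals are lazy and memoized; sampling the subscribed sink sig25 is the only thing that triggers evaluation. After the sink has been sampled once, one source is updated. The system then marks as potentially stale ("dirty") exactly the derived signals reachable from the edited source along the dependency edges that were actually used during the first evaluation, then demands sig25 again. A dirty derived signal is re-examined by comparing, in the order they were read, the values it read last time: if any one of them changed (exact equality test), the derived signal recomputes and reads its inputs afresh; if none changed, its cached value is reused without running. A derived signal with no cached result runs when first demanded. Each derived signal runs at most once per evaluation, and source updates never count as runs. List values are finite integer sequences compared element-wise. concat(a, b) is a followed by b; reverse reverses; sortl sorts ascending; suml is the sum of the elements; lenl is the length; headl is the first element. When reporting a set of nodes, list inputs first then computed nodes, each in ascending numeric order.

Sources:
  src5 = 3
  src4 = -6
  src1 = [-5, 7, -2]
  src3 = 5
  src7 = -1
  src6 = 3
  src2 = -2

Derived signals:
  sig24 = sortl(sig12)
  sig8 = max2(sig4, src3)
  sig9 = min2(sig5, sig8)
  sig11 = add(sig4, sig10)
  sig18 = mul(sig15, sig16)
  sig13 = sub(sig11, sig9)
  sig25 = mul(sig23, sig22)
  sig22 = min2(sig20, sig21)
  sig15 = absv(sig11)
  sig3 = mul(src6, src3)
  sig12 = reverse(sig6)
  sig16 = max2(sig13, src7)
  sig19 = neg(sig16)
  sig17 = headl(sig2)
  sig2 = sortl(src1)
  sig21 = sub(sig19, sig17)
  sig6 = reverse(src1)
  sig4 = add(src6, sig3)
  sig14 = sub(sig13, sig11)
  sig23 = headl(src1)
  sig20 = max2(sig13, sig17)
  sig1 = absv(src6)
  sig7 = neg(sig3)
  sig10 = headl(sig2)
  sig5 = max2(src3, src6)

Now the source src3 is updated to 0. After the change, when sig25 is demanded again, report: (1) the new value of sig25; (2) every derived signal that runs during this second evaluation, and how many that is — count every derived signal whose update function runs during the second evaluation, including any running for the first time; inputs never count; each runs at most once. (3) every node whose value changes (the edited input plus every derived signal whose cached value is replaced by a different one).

First demand of the output computes:
  sig2 = sortl([-5, 7, -2]) = [-5, -2, 7]
  sig3 = mul(3, 5) = 15
  sig4 = add(3, 15) = 18
  sig5 = max2(5, 3) = 5
  sig8 = max2(18, 5) = 18
  sig9 = min2(5, 18) = 5
  sig10 = headl([-5, -2, 7]) = -5
  sig11 = add(18, -5) = 13
  sig13 = sub(13, 5) = 8
  sig16 = max2(8, -1) = 8
  sig17 = headl([-5, -2, 7]) = -5
  sig19 = neg(8) = -8
  sig20 = max2(8, -5) = 8
  sig21 = sub(-8, -5) = -3
  sig22 = min2(8, -3) = -3
  sig23 = headl([-5, 7, -2]) = -5
  sig25 = mul(-5, -3) = 15

After the edit, cleaning proceeds:
  sig3: a read changed (src3 5->0) — executes, giving 0.
  sig4: a read changed (sig3 15->0) — executes, giving 3.
  sig5: a read changed (src3 5->0) — executes, giving 3.
  sig8: a read changed (sig4 18->3; src3 5->0) — executes, giving 3.
  sig9: a read changed (sig5 5->3; sig8 18->3) — executes, giving 3.
  sig11: a read changed (sig4 18->3) — executes, giving -2.
  sig13: a read changed (sig11 13->-2; sig9 5->3) — executes, giving -5.
  sig16: a read changed (sig13 8->-5) — executes, giving -1.
  sig19: a read changed (sig16 8->-1) — executes, giving 1.
  sig20: a read changed (sig13 8->-5) — executes, giving -5.
  sig21: a read changed (sig19 -8->1) — executes, giving 6.
  sig22: a read changed (sig20 8->-5; sig21 -3->6) — executes, giving -5.
  sig25: a read changed (sig22 -3->-5) — executes, giving 25.

Demanding sig25 again yields 25.
13 derived signals run: sig3, sig4, sig5, sig8, sig9, sig11, sig13, sig16, sig19, sig20, sig21, sig22, sig25.
The nodes whose values change: src3, sig3, sig4, sig5, sig8, sig9, sig11, sig13, sig16, sig19, sig20, sig21, sig22, sig25.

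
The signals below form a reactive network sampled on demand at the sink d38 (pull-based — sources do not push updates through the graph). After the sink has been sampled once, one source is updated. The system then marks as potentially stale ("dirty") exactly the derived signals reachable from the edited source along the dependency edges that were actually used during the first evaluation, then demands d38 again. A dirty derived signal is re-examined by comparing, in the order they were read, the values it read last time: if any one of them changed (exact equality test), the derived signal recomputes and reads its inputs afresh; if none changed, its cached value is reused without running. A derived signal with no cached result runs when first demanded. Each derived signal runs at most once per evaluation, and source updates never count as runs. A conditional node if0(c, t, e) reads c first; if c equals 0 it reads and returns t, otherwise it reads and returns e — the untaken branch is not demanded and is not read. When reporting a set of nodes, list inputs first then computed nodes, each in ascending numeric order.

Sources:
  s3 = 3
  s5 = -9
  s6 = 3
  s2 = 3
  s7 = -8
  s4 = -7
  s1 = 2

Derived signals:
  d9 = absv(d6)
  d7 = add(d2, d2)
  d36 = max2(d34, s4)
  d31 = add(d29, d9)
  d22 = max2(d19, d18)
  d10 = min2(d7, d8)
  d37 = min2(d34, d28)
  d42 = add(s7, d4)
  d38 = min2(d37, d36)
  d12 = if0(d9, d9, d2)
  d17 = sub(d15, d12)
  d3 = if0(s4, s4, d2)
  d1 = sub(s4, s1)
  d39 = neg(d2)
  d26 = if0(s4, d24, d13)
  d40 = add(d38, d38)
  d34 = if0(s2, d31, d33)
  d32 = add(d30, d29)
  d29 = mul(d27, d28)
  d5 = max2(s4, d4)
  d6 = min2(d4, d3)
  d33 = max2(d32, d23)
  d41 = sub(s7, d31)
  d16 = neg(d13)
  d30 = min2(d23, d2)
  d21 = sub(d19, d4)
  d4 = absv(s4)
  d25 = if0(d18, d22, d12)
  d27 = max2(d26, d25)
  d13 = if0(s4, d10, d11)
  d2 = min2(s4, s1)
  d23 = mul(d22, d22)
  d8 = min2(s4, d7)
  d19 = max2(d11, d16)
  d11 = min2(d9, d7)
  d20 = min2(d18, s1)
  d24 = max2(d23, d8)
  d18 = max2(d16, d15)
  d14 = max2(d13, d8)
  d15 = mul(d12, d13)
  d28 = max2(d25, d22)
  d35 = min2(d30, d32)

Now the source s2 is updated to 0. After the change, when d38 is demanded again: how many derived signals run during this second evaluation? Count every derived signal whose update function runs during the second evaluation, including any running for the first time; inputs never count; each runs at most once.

Run set: d31, d34, d36, d37, d38 (5 run).
The important point: the flipped condition pulls in fresh nodes; d31 runs for the first time.

Initial pass — values computed on the first demand:
  d2 = min2(-7, 2) = -7
  d3 = if0(s4=-7 -> else branch d2) = -7
  d4 = absv(-7) = 7
  d6 = min2(7, -7) = -7
  d7 = add(-7, -7) = -14
  d9 = absv(-7) = 7
  d11 = min2(7, -14) = -14
  d12 = if0(d9=7 -> else branch d2) = -7
  d13 = if0(s4=-7 -> else branch d11) = -14
  d15 = mul(-7, -14) = 98
  d16 = neg(-14) = 14
  d18 = max2(14, 98) = 98
  d19 = max2(-14, 14) = 14
  d22 = max2(14, 98) = 98
  d23 = mul(98, 98) = 9604
  d25 = if0(d18=98 -> else branch d12) = -7
  d26 = if0(s4=-7 -> else branch d13) = -14
  d27 = max2(-14, -7) = -7
  d28 = max2(-7, 98) = 98
  d29 = mul(-7, 98) = -686
  d30 = min2(9604, -7) = -7
  d32 = add(-7, -686) = -693
  d33 = max2(-693, 9604) = 9604
  d34 = if0(s2=3 -> else branch d33) = 9604
  d36 = max2(9604, -7) = 9604
  d37 = min2(9604, 98) = 98
  d38 = min2(98, 9604) = 98

Second demand — change propagation:
  d31: newly demanded (no cache) — executes and yields -679.
  d34: re-runs because s2 3->0; new result -679.
  d36: re-runs because d34 9604->-679; new result -7.
  d37: re-runs because d34 9604->-679; new result -679.
  d38: re-runs because d37 98->-679; d36 9604->-7; new result -679.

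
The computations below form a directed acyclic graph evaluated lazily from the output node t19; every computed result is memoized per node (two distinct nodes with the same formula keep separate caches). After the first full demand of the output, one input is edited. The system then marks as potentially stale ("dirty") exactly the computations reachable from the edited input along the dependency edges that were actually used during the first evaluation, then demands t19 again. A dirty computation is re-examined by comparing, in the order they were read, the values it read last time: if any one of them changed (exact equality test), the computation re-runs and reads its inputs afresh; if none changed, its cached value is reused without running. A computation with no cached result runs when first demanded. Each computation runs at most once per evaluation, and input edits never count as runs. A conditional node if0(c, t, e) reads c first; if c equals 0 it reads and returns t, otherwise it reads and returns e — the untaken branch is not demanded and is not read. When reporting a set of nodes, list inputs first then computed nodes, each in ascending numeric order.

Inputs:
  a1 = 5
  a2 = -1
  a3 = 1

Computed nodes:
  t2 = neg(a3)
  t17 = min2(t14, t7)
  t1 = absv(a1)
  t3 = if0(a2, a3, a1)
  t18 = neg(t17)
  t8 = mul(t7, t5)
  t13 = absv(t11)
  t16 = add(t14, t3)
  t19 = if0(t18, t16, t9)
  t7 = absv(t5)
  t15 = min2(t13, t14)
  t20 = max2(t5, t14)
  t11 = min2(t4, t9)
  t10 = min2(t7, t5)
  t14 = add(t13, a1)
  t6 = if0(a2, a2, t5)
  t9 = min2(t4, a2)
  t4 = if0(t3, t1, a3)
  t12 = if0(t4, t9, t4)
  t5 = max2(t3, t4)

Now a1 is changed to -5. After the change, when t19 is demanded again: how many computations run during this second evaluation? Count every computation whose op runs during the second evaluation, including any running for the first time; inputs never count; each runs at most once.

8 computations run: t3, t4, t5, t7, t14, t17, t18, t19.
Note where the cutoff bites: t9 is checked, finds nothing changed, and keeps its cache.

First demand of the output computes:
  t3 = if0(a2=-1 -> else branch a1) = 5
  t4 = if0(t3=5 -> else branch a3) = 1
  t5 = max2(5, 1) = 5
  t7 = absv(5) = 5
  t9 = min2(1, -1) = -1
  t11 = min2(1, -1) = -1
  t13 = absv(-1) = 1
  t14 = add(1, 5) = 6
  t17 = min2(6, 5) = 5
  t18 = neg(5) = -5
  t19 = if0(t18=-5 -> else branch t9) = -1

After the edit, cleaning proceeds:
  t3: a read changed (a1 5->-5) — executes, giving -5.
  t4: a read changed (t3 5->-5) — executes, giving 1 — identical to its old value.
  t5: a read changed (t3 5->-5) — executes, giving 1.
  t7: a read changed (t5 5->1) — executes, giving 1.
  t9: dirty, but its reads are unchanged (t4 unchanged, a2 unchanged); cached -1 stands.
  t11: dirty, but its reads are unchanged (t4 unchanged, t9 unchanged); cached -1 stands.
  t13: dirty, but its reads are unchanged (t11 unchanged); cached 1 stands.
  t14: a read changed (a1 5->-5) — executes, giving -4.
  t17: a read changed (t14 6->-4; t7 5->1) — executes, giving -4.
  t18: a read changed (t17 5->-4) — executes, giving 4.
  t19: a read changed (t18 -5->4) — executes, giving -1 — identical to its old value.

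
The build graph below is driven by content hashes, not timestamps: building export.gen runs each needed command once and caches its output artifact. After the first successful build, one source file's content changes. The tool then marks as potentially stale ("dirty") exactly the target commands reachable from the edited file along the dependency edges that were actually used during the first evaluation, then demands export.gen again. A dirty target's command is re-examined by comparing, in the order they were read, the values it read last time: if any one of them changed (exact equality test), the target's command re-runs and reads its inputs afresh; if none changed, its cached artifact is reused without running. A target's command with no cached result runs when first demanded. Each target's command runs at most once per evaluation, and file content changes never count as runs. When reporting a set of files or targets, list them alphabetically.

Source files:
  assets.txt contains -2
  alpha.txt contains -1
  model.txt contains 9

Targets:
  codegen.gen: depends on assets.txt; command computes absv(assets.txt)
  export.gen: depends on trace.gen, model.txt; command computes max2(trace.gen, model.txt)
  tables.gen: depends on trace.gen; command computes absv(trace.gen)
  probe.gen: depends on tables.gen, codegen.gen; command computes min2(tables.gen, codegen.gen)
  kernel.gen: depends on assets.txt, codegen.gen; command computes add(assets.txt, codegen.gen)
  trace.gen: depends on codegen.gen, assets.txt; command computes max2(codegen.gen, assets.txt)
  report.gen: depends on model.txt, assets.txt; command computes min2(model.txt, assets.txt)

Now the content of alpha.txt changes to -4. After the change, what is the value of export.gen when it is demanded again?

export.gen now evaluates to 9.
The important point: nothing the output needs ever reads alpha.txt, so the edit is invisible to it.

Initial pass — values computed on the first demand:
  codegen.gen = absv(-2) = 2
  trace.gen = max2(2, -2) = 2
  export.gen = max2(2, 9) = 9

Second demand — change propagation:
  no demanded computation ever read alpha.txt, so the edit dirties nothing and nothing runs.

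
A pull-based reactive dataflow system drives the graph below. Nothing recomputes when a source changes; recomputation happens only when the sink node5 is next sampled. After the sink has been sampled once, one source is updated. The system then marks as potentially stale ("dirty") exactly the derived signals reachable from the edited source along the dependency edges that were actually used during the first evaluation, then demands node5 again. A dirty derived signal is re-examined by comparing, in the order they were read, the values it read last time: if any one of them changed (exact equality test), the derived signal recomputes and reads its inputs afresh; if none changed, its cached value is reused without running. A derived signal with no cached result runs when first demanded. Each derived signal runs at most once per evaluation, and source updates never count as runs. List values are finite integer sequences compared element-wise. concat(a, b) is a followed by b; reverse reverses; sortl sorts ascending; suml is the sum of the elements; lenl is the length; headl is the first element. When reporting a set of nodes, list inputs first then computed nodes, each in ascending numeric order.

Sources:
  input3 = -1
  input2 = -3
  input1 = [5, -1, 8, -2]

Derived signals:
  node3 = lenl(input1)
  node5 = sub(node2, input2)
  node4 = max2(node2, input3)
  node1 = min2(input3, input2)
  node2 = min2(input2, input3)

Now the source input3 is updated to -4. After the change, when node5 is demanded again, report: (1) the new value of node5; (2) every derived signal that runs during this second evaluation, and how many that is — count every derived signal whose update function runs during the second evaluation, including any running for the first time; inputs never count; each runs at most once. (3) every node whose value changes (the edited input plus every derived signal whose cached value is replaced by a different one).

New value of node5: -1.
Derived signals that run: node2, node5 — 2 in total.
Values that change: input3, node2, node5.

First evaluation (everything demanded from the output):
  node2 = min2(-3, -1) = -3
  node5 = sub(-3, -3) = 0

Propagation after the edit:
  node2: runs — input3 -1->-4; result -4.
  node5: runs — node2 -3->-4; result -1.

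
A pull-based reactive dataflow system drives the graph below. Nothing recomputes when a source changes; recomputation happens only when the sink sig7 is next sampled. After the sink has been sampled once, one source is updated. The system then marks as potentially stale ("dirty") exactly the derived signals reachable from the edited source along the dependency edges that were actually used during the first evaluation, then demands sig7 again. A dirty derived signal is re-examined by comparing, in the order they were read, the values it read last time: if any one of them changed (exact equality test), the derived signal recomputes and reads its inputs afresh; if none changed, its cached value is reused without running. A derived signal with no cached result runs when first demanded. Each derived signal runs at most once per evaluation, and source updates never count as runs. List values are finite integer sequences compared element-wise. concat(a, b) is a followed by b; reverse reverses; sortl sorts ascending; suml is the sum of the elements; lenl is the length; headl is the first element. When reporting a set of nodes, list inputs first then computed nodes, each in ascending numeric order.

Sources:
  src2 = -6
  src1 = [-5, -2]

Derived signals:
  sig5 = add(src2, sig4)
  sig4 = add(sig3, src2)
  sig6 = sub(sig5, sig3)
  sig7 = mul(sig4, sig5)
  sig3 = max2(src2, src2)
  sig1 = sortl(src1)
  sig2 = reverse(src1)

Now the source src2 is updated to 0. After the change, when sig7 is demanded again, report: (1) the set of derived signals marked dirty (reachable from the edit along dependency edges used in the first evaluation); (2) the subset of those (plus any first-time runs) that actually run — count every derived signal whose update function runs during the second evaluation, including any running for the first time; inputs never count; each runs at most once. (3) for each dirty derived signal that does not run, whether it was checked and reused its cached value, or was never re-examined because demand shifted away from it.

Marked dirty: sig3, sig4, sig5, sig7.
Derived signals that run: sig3, sig4, sig5, sig7 — 4 in total.
Every dirty derived signal ran.

First evaluation (everything demanded from the output):
  sig3 = max2(-6, -6) = -6
  sig4 = add(-6, -6) = -12
  sig5 = add(-6, -12) = -18
  sig7 = mul(-12, -18) = 216

Propagation after the edit:
  sig3: runs — src2 -6->0; src2 -6->0; result 0.
  sig4: runs — sig3 -6->0; src2 -6->0; result 0.
  sig5: runs — src2 -6->0; sig4 -12->0; result 0.
  sig7: runs — sig4 -12->0; sig5 -18->0; result 0.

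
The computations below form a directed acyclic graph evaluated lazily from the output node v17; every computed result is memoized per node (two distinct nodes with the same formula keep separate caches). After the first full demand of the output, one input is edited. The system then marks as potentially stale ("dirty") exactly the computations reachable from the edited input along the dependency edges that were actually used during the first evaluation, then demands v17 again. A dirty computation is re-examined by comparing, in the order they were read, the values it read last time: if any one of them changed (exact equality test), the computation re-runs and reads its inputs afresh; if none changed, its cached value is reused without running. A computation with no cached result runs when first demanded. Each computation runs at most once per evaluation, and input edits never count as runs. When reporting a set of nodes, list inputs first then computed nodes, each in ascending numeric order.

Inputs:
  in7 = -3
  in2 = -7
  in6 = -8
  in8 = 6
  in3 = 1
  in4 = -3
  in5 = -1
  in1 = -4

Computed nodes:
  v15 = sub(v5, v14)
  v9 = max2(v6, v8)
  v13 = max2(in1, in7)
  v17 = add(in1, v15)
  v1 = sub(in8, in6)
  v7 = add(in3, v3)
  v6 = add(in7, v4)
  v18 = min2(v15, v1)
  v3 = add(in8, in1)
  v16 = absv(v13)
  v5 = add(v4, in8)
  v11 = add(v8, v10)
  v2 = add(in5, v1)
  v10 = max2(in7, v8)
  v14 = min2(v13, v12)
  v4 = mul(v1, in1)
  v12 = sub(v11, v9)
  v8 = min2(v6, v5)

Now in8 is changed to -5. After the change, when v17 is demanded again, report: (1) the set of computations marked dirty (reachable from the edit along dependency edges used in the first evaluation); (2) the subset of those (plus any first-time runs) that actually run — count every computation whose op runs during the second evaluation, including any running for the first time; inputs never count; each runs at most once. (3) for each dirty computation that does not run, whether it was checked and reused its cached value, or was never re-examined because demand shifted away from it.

The edit dirties: v1, v4, v5, v6, v8, v9, v10, v11, v12, v14, v15, v17.
12 computations run: v1, v4, v5, v6, v8, v9, v10, v11, v12, v14, v15, v17.
No dirty computation escaped a run.

First demand of the output computes:
  v1 = sub(6, -8) = 14
  v4 = mul(14, -4) = -56
  v5 = add(-56, 6) = -50
  v6 = add(-3, -56) = -59
  v8 = min2(-59, -50) = -59
  v9 = max2(-59, -59) = -59
  v10 = max2(-3, -59) = -3
  v11 = add(-59, -3) = -62
  v12 = sub(-62, -59) = -3
  v13 = max2(-4, -3) = -3
  v14 = min2(-3, -3) = -3
  v15 = sub(-50, -3) = -47
  v17 = add(-4, -47) = -51

After the edit, cleaning proceeds:
  v1: a read changed (in8 6->-5) — executes, giving 3.
  v4: a read changed (v1 14->3) — executes, giving -12.
  v5: a read changed (v4 -56->-12; in8 6->-5) — executes, giving -17.
  v6: a read changed (v4 -56->-12) — executes, giving -15.
  v8: a read changed (v6 -59->-15; v5 -50->-17) — executes, giving -17.
  v9: a read changed (v6 -59->-15; v8 -59->-17) — executes, giving -15.
  v10: a read changed (v8 -59->-17) — executes, giving -3 — identical to its old value.
  v11: a read changed (v8 -59->-17) — executes, giving -20.
  v12: a read changed (v11 -62->-20; v9 -59->-15) — executes, giving -5.
  v14: a read changed (v12 -3->-5) — executes, giving -5.
  v15: a read changed (v5 -50->-17; v14 -3->-5) — executes, giving -12.
  v17: a read changed (v15 -47->-12) — executes, giving -16.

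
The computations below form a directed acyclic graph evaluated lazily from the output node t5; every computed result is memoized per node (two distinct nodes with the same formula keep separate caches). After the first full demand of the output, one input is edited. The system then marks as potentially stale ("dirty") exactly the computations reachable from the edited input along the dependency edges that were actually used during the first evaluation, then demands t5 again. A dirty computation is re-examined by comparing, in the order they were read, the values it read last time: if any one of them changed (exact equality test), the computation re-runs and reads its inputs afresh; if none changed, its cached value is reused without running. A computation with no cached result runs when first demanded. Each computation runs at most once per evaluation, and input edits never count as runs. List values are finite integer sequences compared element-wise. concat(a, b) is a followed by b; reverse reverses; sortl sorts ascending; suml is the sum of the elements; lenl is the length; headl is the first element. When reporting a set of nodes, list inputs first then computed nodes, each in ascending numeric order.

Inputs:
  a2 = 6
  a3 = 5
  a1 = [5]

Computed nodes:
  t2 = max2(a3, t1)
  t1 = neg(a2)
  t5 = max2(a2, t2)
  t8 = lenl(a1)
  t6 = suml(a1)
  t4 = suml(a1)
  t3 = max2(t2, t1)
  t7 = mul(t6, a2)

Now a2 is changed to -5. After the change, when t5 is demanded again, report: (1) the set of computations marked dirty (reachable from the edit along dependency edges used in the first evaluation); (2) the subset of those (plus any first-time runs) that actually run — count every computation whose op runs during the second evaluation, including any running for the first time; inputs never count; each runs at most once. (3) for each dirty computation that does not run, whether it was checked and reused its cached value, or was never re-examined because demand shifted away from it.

First demand of the output computes:
  t1 = neg(6) = -6
  t2 = max2(5, -6) = 5
  t5 = max2(6, 5) = 6

After the edit, cleaning proceeds:
  t1: a read changed (a2 6->-5) — executes, giving 5.
  t2: a read changed (t1 -6->5) — executes, giving 5 — identical to its old value.
  t5: a read changed (a2 6->-5) — executes, giving 5.

The edit dirties: t1, t2, t5.
3 computations run: t1, t2, t5.
No dirty computation escaped a run.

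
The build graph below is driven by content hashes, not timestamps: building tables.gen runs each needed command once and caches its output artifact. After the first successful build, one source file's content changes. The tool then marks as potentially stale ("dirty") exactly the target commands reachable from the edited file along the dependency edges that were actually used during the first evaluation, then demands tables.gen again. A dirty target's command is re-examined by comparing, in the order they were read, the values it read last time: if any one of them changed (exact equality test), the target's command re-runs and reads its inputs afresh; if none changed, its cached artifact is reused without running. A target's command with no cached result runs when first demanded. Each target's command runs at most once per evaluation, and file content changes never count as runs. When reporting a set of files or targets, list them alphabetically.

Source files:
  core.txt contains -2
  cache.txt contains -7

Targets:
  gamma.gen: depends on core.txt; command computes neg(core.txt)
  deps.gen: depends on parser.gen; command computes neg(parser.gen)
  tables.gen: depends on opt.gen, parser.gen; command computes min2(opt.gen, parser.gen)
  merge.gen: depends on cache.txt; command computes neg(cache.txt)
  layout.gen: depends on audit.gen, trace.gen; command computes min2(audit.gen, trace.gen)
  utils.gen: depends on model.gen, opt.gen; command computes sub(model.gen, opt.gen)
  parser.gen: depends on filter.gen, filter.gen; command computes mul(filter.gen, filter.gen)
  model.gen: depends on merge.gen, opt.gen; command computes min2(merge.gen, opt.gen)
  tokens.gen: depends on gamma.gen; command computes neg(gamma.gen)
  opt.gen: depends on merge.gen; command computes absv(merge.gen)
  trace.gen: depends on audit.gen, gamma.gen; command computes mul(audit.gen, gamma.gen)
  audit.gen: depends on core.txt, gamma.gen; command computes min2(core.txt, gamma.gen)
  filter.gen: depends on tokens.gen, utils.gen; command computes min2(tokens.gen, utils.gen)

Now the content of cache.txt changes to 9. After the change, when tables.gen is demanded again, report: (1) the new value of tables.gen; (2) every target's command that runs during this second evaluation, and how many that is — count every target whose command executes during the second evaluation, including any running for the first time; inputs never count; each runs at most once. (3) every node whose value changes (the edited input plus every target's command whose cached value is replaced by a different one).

Initial pass — values computed on the first demand:
  gamma.gen = neg(-2) = 2
  merge.gen = neg(-7) = 7
  opt.gen = absv(7) = 7
  model.gen = min2(7, 7) = 7
  tokens.gen = neg(2) = -2
  utils.gen = sub(7, 7) = 0
  filter.gen = min2(-2, 0) = -2
  parser.gen = mul(-2, -2) = 4
  tables.gen = min2(7, 4) = 4

Second demand — change propagation:
  merge.gen: re-runs because cache.txt -7->9; new result -9.
  opt.gen: re-runs because merge.gen 7->-9; new result 9.
  model.gen: re-runs because merge.gen 7->-9; opt.gen 7->9; new result -9.
  utils.gen: re-runs because model.gen 7->-9; opt.gen 7->9; new result -18.
  filter.gen: re-runs because utils.gen 0->-18; new result -18.
  parser.gen: re-runs because filter.gen -2->-18; filter.gen -2->-18; new result 324.
  tables.gen: re-runs because opt.gen 7->9; parser.gen 4->324; new result 9.

tables.gen now evaluates to 9.
Run set: filter.gen, merge.gen, model.gen, opt.gen, parser.gen, tables.gen, utils.gen (7 run).
Changed values: cache.txt, filter.gen, merge.gen, model.gen, opt.gen, parser.gen, tables.gen, utils.gen.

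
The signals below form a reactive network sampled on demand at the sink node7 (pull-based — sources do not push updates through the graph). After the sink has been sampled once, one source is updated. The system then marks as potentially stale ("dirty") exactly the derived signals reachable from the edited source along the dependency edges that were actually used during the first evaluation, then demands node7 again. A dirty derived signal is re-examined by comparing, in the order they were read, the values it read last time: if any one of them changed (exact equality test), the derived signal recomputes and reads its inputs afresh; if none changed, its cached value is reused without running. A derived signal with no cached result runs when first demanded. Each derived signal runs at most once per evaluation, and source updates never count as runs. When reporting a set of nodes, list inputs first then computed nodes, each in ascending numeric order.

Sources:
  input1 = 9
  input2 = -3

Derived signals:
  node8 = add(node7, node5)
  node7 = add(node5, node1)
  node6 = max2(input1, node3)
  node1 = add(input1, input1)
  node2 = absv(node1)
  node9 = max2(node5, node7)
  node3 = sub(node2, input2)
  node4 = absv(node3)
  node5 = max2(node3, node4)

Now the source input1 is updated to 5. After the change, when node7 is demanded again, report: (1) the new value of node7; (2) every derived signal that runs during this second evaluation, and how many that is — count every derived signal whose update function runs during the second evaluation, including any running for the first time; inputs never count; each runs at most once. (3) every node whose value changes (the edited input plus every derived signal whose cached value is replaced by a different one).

Initial pass — values computed on the first demand:
  node1 = add(9, 9) = 18
  node2 = absv(18) = 18
  node3 = sub(18, -3) = 21
  node4 = absv(21) = 21
  node5 = max2(21, 21) = 21
  node7 = add(21, 18) = 39

Second demand — change propagation:
  node1: re-runs because input1 9->5; input1 9->5; new result 10.
  node2: re-runs because node1 18->10; new result 10.
  node3: re-runs because node2 18->10; new result 13.
  node4: re-runs because node3 21->13; new result 13.
  node5: re-runs because node3 21->13; node4 21->13; new result 13.
  node7: re-runs because node5 21->13; node1 18->10; new result 23.

node7 now evaluates to 23.
Run set: node1, node2, node3, node4, node5, node7 (6 run).
Changed values: input1, node1, node2, node3, node4, node5, node7.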